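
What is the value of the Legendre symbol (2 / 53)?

Pull out 2: since 53 ≡ 5 (mod 8), (2/53) = -1.
Reached (1/53) = 1. Collecting the sign flips along the way, the symbol is -1.

-1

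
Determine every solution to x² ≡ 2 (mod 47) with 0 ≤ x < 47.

7, 40

Since 47 ≡ 3 (mod 4), a square root of 2 is 2^((47+1)/4) = 2^12 mod 47.
Repeated squaring: 2^2≡4, 2^4≡16, 2^8≡21 (mod 47).
2^12 = 2^(8+4) ≡ 7 (mod 47).
Check: 7² = 49 ≡ 2 (mod 47). The two roots are 7 and 40.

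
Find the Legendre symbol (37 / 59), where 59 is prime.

-1

Reciprocity: 37 ≡ 1 and 59 ≡ 3 (mod 4), so (37/59) = +(59/37).
Reduce top mod 37: now compute (22/37).
Pull out 2: since 37 ≡ 5 (mod 8), (2/37) = -1.
Reciprocity: 11 ≡ 3 and 37 ≡ 1 (mod 4), so (11/37) = +(37/11).
Reduce top mod 11: now compute (4/11).
Pull out 2^2: since 11 ≡ 3 (mod 8), (2/11) = -1, so (2/11)^2 = +1.
Reached (1/11) = 1. Collecting the sign flips along the way, the symbol is -1.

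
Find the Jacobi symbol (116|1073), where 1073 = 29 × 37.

0

Pull out 2^2: since 1073 ≡ 1 (mod 8), (2/1073) = +1, so (2/1073)^2 = +1.
Reciprocity: 29 ≡ 1 and 1073 ≡ 1 (mod 4), so (29/1073) = +(1073/29).
Reduce top mod 29: now compute (0/29).
Top reduces to 0: gcd > 1, so the symbol is 0.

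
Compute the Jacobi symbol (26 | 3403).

Pull out 2: since 3403 ≡ 3 (mod 8), (2/3403) = -1.
Reciprocity: 13 ≡ 1 and 3403 ≡ 3 (mod 4), so (13/3403) = +(3403/13).
Reduce top mod 13: now compute (10/13).
Pull out 2: since 13 ≡ 5 (mod 8), (2/13) = -1.
Reciprocity: 5 ≡ 1 and 13 ≡ 1 (mod 4), so (5/13) = +(13/5).
Reduce top mod 5: now compute (3/5).
Reciprocity: 3 ≡ 3 and 5 ≡ 1 (mod 4), so (3/5) = +(5/3).
Reduce top mod 3: now compute (2/3).
Pull out 2: since 3 ≡ 3 (mod 8), (2/3) = -1.
Reached (1/3) = 1. Collecting the sign flips along the way, the symbol is -1.

-1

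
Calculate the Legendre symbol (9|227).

1

Reciprocity: 9 ≡ 1 and 227 ≡ 3 (mod 4), so (9/227) = +(227/9).
Reduce top mod 9: now compute (2/9).
Pull out 2: since 9 ≡ 1 (mod 8), (2/9) = +1.
Reached (1/9) = 1. Collecting the sign flips along the way, the symbol is +1.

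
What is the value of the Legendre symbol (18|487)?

1

Euler's criterion: (18/487) ≡ 18^243 (mod 487).
18^2 ≡ 324 (mod 487)
18^4 ≡ 271 (mod 487)
18^8 ≡ 391 (mod 487)
18^16 ≡ 450 (mod 487)
18^32 ≡ 395 (mod 487)
18^64 ≡ 185 (mod 487)
18^128 ≡ 135 (mod 487)
18^243 = 18^(128+64+32+16+2+1) ≡ 1 (mod 487).
Result is 1, so (18/487) = 1.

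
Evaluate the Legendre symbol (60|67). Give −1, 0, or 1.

Pull out 2^2: since 67 ≡ 3 (mod 8), (2/67) = -1, so (2/67)^2 = +1.
Reciprocity: 15 ≡ 3 and 67 ≡ 3 (mod 4), so (15/67) = −(67/15).
Reduce top mod 15: now compute (7/15).
Reciprocity: 7 ≡ 3 and 15 ≡ 3 (mod 4), so (7/15) = −(15/7).
Reduce top mod 7: now compute (1/7).
Reached (1/7) = 1. Collecting the sign flips along the way, the symbol is +1.

1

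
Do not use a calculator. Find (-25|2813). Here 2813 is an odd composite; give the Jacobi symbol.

First reduce: -25 ≡ 2788 (mod 2813).
Pull out 2^2: since 2813 ≡ 5 (mod 8), (2/2813) = -1, so (2/2813)^2 = +1.
Reciprocity: 697 ≡ 1 and 2813 ≡ 1 (mod 4), so (697/2813) = +(2813/697).
Reduce top mod 697: now compute (25/697).
Reciprocity: 25 ≡ 1 and 697 ≡ 1 (mod 4), so (25/697) = +(697/25).
Reduce top mod 25: now compute (22/25).
Pull out 2: since 25 ≡ 1 (mod 8), (2/25) = +1.
Reciprocity: 11 ≡ 3 and 25 ≡ 1 (mod 4), so (11/25) = +(25/11).
Reduce top mod 11: now compute (3/11).
Reciprocity: 3 ≡ 3 and 11 ≡ 3 (mod 4), so (3/11) = −(11/3).
Reduce top mod 3: now compute (2/3).
Pull out 2: since 3 ≡ 3 (mod 8), (2/3) = -1.
Reached (1/3) = 1. Collecting the sign flips along the way, the symbol is +1.

1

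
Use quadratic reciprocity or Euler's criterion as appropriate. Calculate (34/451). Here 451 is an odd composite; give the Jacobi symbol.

-1

Pull out 2: since 451 ≡ 3 (mod 8), (2/451) = -1.
Reciprocity: 17 ≡ 1 and 451 ≡ 3 (mod 4), so (17/451) = +(451/17).
Reduce top mod 17: now compute (9/17).
Reciprocity: 9 ≡ 1 and 17 ≡ 1 (mod 4), so (9/17) = +(17/9).
Reduce top mod 9: now compute (8/9).
Pull out 2^3: since 9 ≡ 1 (mod 8), (2/9) = +1, so (2/9)^3 = +1.
Reached (1/9) = 1. Collecting the sign flips along the way, the symbol is -1.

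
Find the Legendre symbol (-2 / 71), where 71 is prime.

-1

First reduce: -2 ≡ 69 (mod 71).
Reciprocity: 69 ≡ 1 and 71 ≡ 3 (mod 4), so (69/71) = +(71/69).
Reduce top mod 69: now compute (2/69).
Pull out 2: since 69 ≡ 5 (mod 8), (2/69) = -1.
Reached (1/69) = 1. Collecting the sign flips along the way, the symbol is -1.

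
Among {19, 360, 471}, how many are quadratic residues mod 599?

2

(19/599) = +1 → QR.
(360/599) = +1 → QR.
(471/599) = -1 → non-residue.
Total quadratic residues among the 3: 2.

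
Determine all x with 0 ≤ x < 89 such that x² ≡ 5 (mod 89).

89 ≡ 1 (mod 4), so we find a root by search.
Trying successive values, 19² = 361 ≡ 5 (mod 89). The other root is 89 − 19 = 70.

19, 70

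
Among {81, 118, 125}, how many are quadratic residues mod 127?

1

(81/127) = +1 → QR.
(118/127) = -1 → non-residue.
(125/127) = -1 → non-residue.
Total quadratic residues among the 3: 1.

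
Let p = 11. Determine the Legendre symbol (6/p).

-1

Euler's criterion: (6/11) ≡ 6^5 (mod 11).
6^2 ≡ 3 (mod 11)
6^4 ≡ 9 (mod 11)
6^5 = 6^(4+1) ≡ 10 (mod 11).
Result is 10 ≡ −1, so (6/11) = −1.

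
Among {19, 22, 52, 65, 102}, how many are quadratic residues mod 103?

(19/103) = +1 → QR.
(22/103) = -1 → non-residue.
(52/103) = +1 → QR.
(65/103) = -1 → non-residue.
(102/103) = -1 → non-residue.
Total quadratic residues among the 5: 2.

2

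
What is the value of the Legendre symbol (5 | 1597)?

Reciprocity: 5 ≡ 1 and 1597 ≡ 1 (mod 4), so (5/1597) = +(1597/5).
Reduce top mod 5: now compute (2/5).
Pull out 2: since 5 ≡ 5 (mod 8), (2/5) = -1.
Reached (1/5) = 1. Collecting the sign flips along the way, the symbol is -1.

-1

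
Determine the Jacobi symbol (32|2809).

Pull out 2^5: since 2809 ≡ 1 (mod 8), (2/2809) = +1, so (2/2809)^5 = +1.
Reached (1/2809) = 1. Collecting the sign flips along the way, the symbol is +1.

1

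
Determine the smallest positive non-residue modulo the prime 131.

(2/131) = −1, so 2 is the smallest positive non-residue mod 131.

2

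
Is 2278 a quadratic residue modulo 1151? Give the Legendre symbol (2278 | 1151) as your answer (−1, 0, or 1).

-1

First reduce: 2278 ≡ 1127 (mod 1151).
Reciprocity: 1127 ≡ 3 and 1151 ≡ 3 (mod 4), so (1127/1151) = −(1151/1127).
Reduce top mod 1127: now compute (24/1127).
Pull out 2^3: since 1127 ≡ 7 (mod 8), (2/1127) = +1, so (2/1127)^3 = +1.
Reciprocity: 3 ≡ 3 and 1127 ≡ 3 (mod 4), so (3/1127) = −(1127/3).
Reduce top mod 3: now compute (2/3).
Pull out 2: since 3 ≡ 3 (mod 8), (2/3) = -1.
Reached (1/3) = 1. Collecting the sign flips along the way, the symbol is -1.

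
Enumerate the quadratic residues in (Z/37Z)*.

1,3,4,7,9,10,11,12,16,21,25,26,27,28,30,33,34,36

Square k = 1,…,18 (k and 37−k give the same square):
1²=1, 2²=4, 3²=9, 4²=16, 5²=25, 6²=36, 7²≡12, 8²≡27, 9²≡7, 10²≡26, 11²≡10, 12²≡33, 13²≡21, 14²≡11, 15²≡3, 16²≡34, 17²≡30, 18²≡28 (mod 37).
So the quadratic residues mod 37 are {1, 3, 4, 7, 9, 10, 11, 12, 16, 21, 25, 26, 27, 28, 30, 33, 34, 36}.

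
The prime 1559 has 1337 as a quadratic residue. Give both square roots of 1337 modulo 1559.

Since 1559 ≡ 3 (mod 4), a square root of 1337 is 1337^((1559+1)/4) = 1337^390 mod 1559.
Repeated squaring: 1337^2≡955, 1337^4≡10, 1337^8≡100, 1337^16≡646, 1337^32≡1063, 1337^64≡1253, 1337^128≡96, 1337^256≡1421 (mod 1559).
1337^390 = 1337^(256+128+4+2) ≡ 686 (mod 1559).
Check: 686² = 470596 ≡ 1337 (mod 1559). The two roots are 686 and 873.

686, 873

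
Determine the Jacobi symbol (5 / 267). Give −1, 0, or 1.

-1

Reciprocity: 5 ≡ 1 and 267 ≡ 3 (mod 4), so (5/267) = +(267/5).
Reduce top mod 5: now compute (2/5).
Pull out 2: since 5 ≡ 5 (mod 8), (2/5) = -1.
Reached (1/5) = 1. Collecting the sign flips along the way, the symbol is -1.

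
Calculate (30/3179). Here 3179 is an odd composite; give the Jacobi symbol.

Pull out 2: since 3179 ≡ 3 (mod 8), (2/3179) = -1.
Reciprocity: 15 ≡ 3 and 3179 ≡ 3 (mod 4), so (15/3179) = −(3179/15).
Reduce top mod 15: now compute (14/15).
Pull out 2: since 15 ≡ 7 (mod 8), (2/15) = +1.
Reciprocity: 7 ≡ 3 and 15 ≡ 3 (mod 4), so (7/15) = −(15/7).
Reduce top mod 7: now compute (1/7).
Reached (1/7) = 1. Collecting the sign flips along the way, the symbol is -1.

-1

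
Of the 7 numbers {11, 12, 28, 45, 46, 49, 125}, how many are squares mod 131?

(11/131) = +1 → QR.
(12/131) = +1 → QR.
(28/131) = +1 → QR.
(45/131) = +1 → QR.
(46/131) = +1 → QR.
(49/131) = +1 → QR.
(125/131) = +1 → QR.
Total quadratic residues among the 7: 7.

7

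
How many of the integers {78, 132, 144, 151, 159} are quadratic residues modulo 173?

(78/173) = +1 → QR.
(132/173) = +1 → QR.
(144/173) = +1 → QR.
(151/173) = +1 → QR.
(159/173) = +1 → QR.
Total quadratic residues among the 5: 5.

5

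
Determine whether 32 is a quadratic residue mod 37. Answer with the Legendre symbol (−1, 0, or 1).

Euler's criterion: (32/37) ≡ 32^18 (mod 37).
32^2 ≡ 25 (mod 37)
32^4 ≡ 33 (mod 37)
32^8 ≡ 16 (mod 37)
32^16 ≡ 34 (mod 37)
32^18 = 32^(16+2) ≡ 36 (mod 37).
Result is 36 ≡ −1, so (32/37) = −1.

-1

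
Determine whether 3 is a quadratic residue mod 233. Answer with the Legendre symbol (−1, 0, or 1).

Reciprocity: 3 ≡ 3 and 233 ≡ 1 (mod 4), so (3/233) = +(233/3).
Reduce top mod 3: now compute (2/3).
Pull out 2: since 3 ≡ 3 (mod 8), (2/3) = -1.
Reached (1/3) = 1. Collecting the sign flips along the way, the symbol is -1.

-1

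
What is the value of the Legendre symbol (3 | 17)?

Reciprocity: 3 ≡ 3 and 17 ≡ 1 (mod 4), so (3/17) = +(17/3).
Reduce top mod 3: now compute (2/3).
Pull out 2: since 3 ≡ 3 (mod 8), (2/3) = -1.
Reached (1/3) = 1. Collecting the sign flips along the way, the symbol is -1.

-1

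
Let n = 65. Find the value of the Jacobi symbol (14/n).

Pull out 2: since 65 ≡ 1 (mod 8), (2/65) = +1.
Reciprocity: 7 ≡ 3 and 65 ≡ 1 (mod 4), so (7/65) = +(65/7).
Reduce top mod 7: now compute (2/7).
Pull out 2: since 7 ≡ 7 (mod 8), (2/7) = +1.
Reached (1/7) = 1. Collecting the sign flips along the way, the symbol is +1.

1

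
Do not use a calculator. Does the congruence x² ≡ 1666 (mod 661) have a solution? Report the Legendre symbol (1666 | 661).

-1

First reduce: 1666 ≡ 344 (mod 661).
Pull out 2^3: since 661 ≡ 5 (mod 8), (2/661) = -1, so (2/661)^3 = -1.
Reciprocity: 43 ≡ 3 and 661 ≡ 1 (mod 4), so (43/661) = +(661/43).
Reduce top mod 43: now compute (16/43).
Pull out 2^4: since 43 ≡ 3 (mod 8), (2/43) = -1, so (2/43)^4 = +1.
Reached (1/43) = 1. Collecting the sign flips along the way, the symbol is -1.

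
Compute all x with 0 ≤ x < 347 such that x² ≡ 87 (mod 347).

173, 174

Since 347 ≡ 3 (mod 4), a square root of 87 is 87^((347+1)/4) = 87^87 mod 347.
Repeated squaring: 87^2≡282, 87^4≡61, 87^8≡251, 87^16≡194, 87^32≡160, 87^64≡269 (mod 347).
87^87 = 87^(64+16+4+2+1) ≡ 173 (mod 347).
Check: 173² = 29929 ≡ 87 (mod 347). The two roots are 173 and 174.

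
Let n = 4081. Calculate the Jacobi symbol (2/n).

Pull out 2: since 4081 ≡ 1 (mod 8), (2/4081) = +1.
Reached (1/4081) = 1. Collecting the sign flips along the way, the symbol is +1.

1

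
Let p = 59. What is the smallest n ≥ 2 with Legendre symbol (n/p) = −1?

2

(2/59) = −1, so 2 is the smallest positive non-residue mod 59.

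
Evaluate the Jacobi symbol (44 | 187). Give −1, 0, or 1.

0

Pull out 2^2: since 187 ≡ 3 (mod 8), (2/187) = -1, so (2/187)^2 = +1.
Reciprocity: 11 ≡ 3 and 187 ≡ 3 (mod 4), so (11/187) = −(187/11).
Reduce top mod 11: now compute (0/11).
Top reduces to 0: gcd > 1, so the symbol is 0.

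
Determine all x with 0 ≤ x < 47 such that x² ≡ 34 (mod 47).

9, 38

Since 47 ≡ 3 (mod 4), a square root of 34 is 34^((47+1)/4) = 34^12 mod 47.
Repeated squaring: 34^2≡28, 34^4≡32, 34^8≡37 (mod 47).
34^12 = 34^(8+4) ≡ 9 (mod 47).
Check: 9² = 81 ≡ 34 (mod 47). The two roots are 9 and 38.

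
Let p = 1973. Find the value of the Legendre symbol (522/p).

Pull out 2: since 1973 ≡ 5 (mod 8), (2/1973) = -1.
Reciprocity: 261 ≡ 1 and 1973 ≡ 1 (mod 4), so (261/1973) = +(1973/261).
Reduce top mod 261: now compute (146/261).
Pull out 2: since 261 ≡ 5 (mod 8), (2/261) = -1.
Reciprocity: 73 ≡ 1 and 261 ≡ 1 (mod 4), so (73/261) = +(261/73).
Reduce top mod 73: now compute (42/73).
Pull out 2: since 73 ≡ 1 (mod 8), (2/73) = +1.
Reciprocity: 21 ≡ 1 and 73 ≡ 1 (mod 4), so (21/73) = +(73/21).
Reduce top mod 21: now compute (10/21).
Pull out 2: since 21 ≡ 5 (mod 8), (2/21) = -1.
Reciprocity: 5 ≡ 1 and 21 ≡ 1 (mod 4), so (5/21) = +(21/5).
Reduce top mod 5: now compute (1/5).
Reached (1/5) = 1. Collecting the sign flips along the way, the symbol is -1.

-1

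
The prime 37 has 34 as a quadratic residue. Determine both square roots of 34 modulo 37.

16, 21

37 ≡ 1 (mod 4), so we find a root by search.
Trying successive values, 16² = 256 ≡ 34 (mod 37). The other root is 37 − 16 = 21.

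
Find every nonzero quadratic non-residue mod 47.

5, 10, 11, 13, 15, 19, 20, 22, 23, 26, 29, 30, 31, 33, 35, 38, 39, 40, 41, 43, 44, 45, 46

Square k = 1,…,23 (k and 47−k give the same square):
1²=1, 2²=4, 3²=9, 4²=16, 5²=25, 6²=36, 7²≡2, 8²≡17, 9²≡34, 10²≡6, 11²≡27, 12²≡3, 13²≡28, 14²≡8, 15²≡37, 16²≡21, 17²≡7, 18²≡42, 19²≡32, 20²≡24, 21²≡18, 22²≡14, 23²≡12 (mod 47).
The residues are {1, 2, 3, 4, 6, 7, 8, 9, 12, 14, 16, 17, 18, 21, 24, 25, 27, 28, 32, 34, 36, 37, 42}; the non-residues are the remaining 23 nonzero classes.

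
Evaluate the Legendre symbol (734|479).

-1

First reduce: 734 ≡ 255 (mod 479).
Reciprocity: 255 ≡ 3 and 479 ≡ 3 (mod 4), so (255/479) = −(479/255).
Reduce top mod 255: now compute (224/255).
Pull out 2^5: since 255 ≡ 7 (mod 8), (2/255) = +1, so (2/255)^5 = +1.
Reciprocity: 7 ≡ 3 and 255 ≡ 3 (mod 4), so (7/255) = −(255/7).
Reduce top mod 7: now compute (3/7).
Reciprocity: 3 ≡ 3 and 7 ≡ 3 (mod 4), so (3/7) = −(7/3).
Reduce top mod 3: now compute (1/3).
Reached (1/3) = 1. Collecting the sign flips along the way, the symbol is -1.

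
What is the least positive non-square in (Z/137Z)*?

(2/137) = +1, so 2 is a residue.
(3/137) = −1, so 3 is the smallest positive non-residue mod 137.

3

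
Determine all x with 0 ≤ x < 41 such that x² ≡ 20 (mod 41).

15, 26

41 ≡ 1 (mod 4), so we find a root by search.
Trying successive values, 15² = 225 ≡ 20 (mod 41). The other root is 41 − 15 = 26.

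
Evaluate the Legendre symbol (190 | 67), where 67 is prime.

First reduce: 190 ≡ 56 (mod 67).
Pull out 2^3: since 67 ≡ 3 (mod 8), (2/67) = -1, so (2/67)^3 = -1.
Reciprocity: 7 ≡ 3 and 67 ≡ 3 (mod 4), so (7/67) = −(67/7).
Reduce top mod 7: now compute (4/7).
Pull out 2^2: since 7 ≡ 7 (mod 8), (2/7) = +1, so (2/7)^2 = +1.
Reached (1/7) = 1. Collecting the sign flips along the way, the symbol is +1.

1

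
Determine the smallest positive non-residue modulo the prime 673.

(2/673) = +1, so 2 is a residue.
(3/673) = +1, so 3 is a residue.
(4/673) = +1, so 4 is a residue.
(5/673) = −1, so 5 is the smallest positive non-residue mod 673.

5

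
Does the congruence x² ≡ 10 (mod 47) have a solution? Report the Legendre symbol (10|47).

Pull out 2: since 47 ≡ 7 (mod 8), (2/47) = +1.
Reciprocity: 5 ≡ 1 and 47 ≡ 3 (mod 4), so (5/47) = +(47/5).
Reduce top mod 5: now compute (2/5).
Pull out 2: since 5 ≡ 5 (mod 8), (2/5) = -1.
Reached (1/5) = 1. Collecting the sign flips along the way, the symbol is -1.

-1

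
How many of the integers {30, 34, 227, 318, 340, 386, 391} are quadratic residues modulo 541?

3

(30/541) = -1 → non-residue.
(34/541) = +1 → QR.
(227/541) = +1 → QR.
(318/541) = -1 → non-residue.
(340/541) = -1 → non-residue.
(386/541) = +1 → QR.
(391/541) = -1 → non-residue.
Total quadratic residues among the 7: 3.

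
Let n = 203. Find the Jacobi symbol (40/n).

1

Pull out 2^3: since 203 ≡ 3 (mod 8), (2/203) = -1, so (2/203)^3 = -1.
Reciprocity: 5 ≡ 1 and 203 ≡ 3 (mod 4), so (5/203) = +(203/5).
Reduce top mod 5: now compute (3/5).
Reciprocity: 3 ≡ 3 and 5 ≡ 1 (mod 4), so (3/5) = +(5/3).
Reduce top mod 3: now compute (2/3).
Pull out 2: since 3 ≡ 3 (mod 8), (2/3) = -1.
Reached (1/3) = 1. Collecting the sign flips along the way, the symbol is +1.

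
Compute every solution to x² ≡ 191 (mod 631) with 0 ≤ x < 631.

Since 631 ≡ 3 (mod 4), a square root of 191 is 191^((631+1)/4) = 191^158 mod 631.
Repeated squaring: 191^2≡514, 191^4≡438, 191^8≡20, 191^16≡400, 191^32≡357, 191^64≡618, 191^128≡169 (mod 631).
191^158 = 191^(128+16+8+4+2) ≡ 536 (mod 631).
Check: 536² = 287296 ≡ 191 (mod 631). The two roots are 95 and 536.

95, 536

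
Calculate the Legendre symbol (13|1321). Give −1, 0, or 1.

-1

Reciprocity: 13 ≡ 1 and 1321 ≡ 1 (mod 4), so (13/1321) = +(1321/13).
Reduce top mod 13: now compute (8/13).
Pull out 2^3: since 13 ≡ 5 (mod 8), (2/13) = -1, so (2/13)^3 = -1.
Reached (1/13) = 1. Collecting the sign flips along the way, the symbol is -1.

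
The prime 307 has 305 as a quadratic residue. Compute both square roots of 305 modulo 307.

108, 199

Since 307 ≡ 3 (mod 4), a square root of 305 is 305^((307+1)/4) = 305^77 mod 307.
Repeated squaring: 305^2≡4, 305^4≡16, 305^8≡256, 305^16≡145, 305^32≡149, 305^64≡97 (mod 307).
305^77 = 305^(64+8+4+1) ≡ 199 (mod 307).
Check: 199² = 39601 ≡ 305 (mod 307). The two roots are 108 and 199.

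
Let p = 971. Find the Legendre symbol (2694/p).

Euler's criterion: (2694/971) ≡ 752^485 (mod 971).
752^2 ≡ 382 (mod 971)
752^4 ≡ 274 (mod 971)
752^8 ≡ 309 (mod 971)
752^16 ≡ 323 (mod 971)
752^32 ≡ 432 (mod 971)
752^64 ≡ 192 (mod 971)
752^128 ≡ 937 (mod 971)
752^256 ≡ 185 (mod 971)
752^485 = 752^(256+128+64+32+4+1) ≡ 1 (mod 971).
Result is 1, so (2694/971) = 1.

1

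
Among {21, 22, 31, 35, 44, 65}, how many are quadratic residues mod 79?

(21/79) = +1 → QR.
(22/79) = +1 → QR.
(31/79) = +1 → QR.
(35/79) = -1 → non-residue.
(44/79) = +1 → QR.
(65/79) = +1 → QR.
Total quadratic residues among the 6: 5.

5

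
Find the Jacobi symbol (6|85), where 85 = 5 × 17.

Pull out 2: since 85 ≡ 5 (mod 8), (2/85) = -1.
Reciprocity: 3 ≡ 3 and 85 ≡ 1 (mod 4), so (3/85) = +(85/3).
Reduce top mod 3: now compute (1/3).
Reached (1/3) = 1. Collecting the sign flips along the way, the symbol is -1.

-1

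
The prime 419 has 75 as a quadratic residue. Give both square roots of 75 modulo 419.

Since 419 ≡ 3 (mod 4), a square root of 75 is 75^((419+1)/4) = 75^105 mod 419.
Repeated squaring: 75^2≡178, 75^4≡259, 75^8≡41, 75^16≡5, 75^32≡25, 75^64≡206 (mod 419).
75^105 = 75^(64+32+8+1) ≡ 145 (mod 419).
Check: 145² = 21025 ≡ 75 (mod 419). The two roots are 145 and 274.

145, 274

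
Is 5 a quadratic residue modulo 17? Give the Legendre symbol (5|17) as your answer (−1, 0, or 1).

Reciprocity: 5 ≡ 1 and 17 ≡ 1 (mod 4), so (5/17) = +(17/5).
Reduce top mod 5: now compute (2/5).
Pull out 2: since 5 ≡ 5 (mod 8), (2/5) = -1.
Reached (1/5) = 1. Collecting the sign flips along the way, the symbol is -1.

-1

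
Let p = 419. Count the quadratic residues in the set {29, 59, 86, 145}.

3

(29/419) = +1 → QR.
(59/419) = +1 → QR.
(86/419) = -1 → non-residue.
(145/419) = +1 → QR.
Total quadratic residues among the 4: 3.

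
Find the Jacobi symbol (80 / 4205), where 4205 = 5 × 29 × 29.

Pull out 2^4: since 4205 ≡ 5 (mod 8), (2/4205) = -1, so (2/4205)^4 = +1.
Reciprocity: 5 ≡ 1 and 4205 ≡ 1 (mod 4), so (5/4205) = +(4205/5).
Reduce top mod 5: now compute (0/5).
Top reduces to 0: gcd > 1, so the symbol is 0.

0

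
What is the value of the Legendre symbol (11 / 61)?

-1

Reciprocity: 11 ≡ 3 and 61 ≡ 1 (mod 4), so (11/61) = +(61/11).
Reduce top mod 11: now compute (6/11).
Pull out 2: since 11 ≡ 3 (mod 8), (2/11) = -1.
Reciprocity: 3 ≡ 3 and 11 ≡ 3 (mod 4), so (3/11) = −(11/3).
Reduce top mod 3: now compute (2/3).
Pull out 2: since 3 ≡ 3 (mod 8), (2/3) = -1.
Reached (1/3) = 1. Collecting the sign flips along the way, the symbol is -1.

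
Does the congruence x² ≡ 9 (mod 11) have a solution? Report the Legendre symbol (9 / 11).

1

Euler's criterion: (9/11) ≡ 9^5 (mod 11).
9^2 ≡ 4 (mod 11)
9^4 ≡ 5 (mod 11)
9^5 = 9^(4+1) ≡ 1 (mod 11).
Result is 1, so (9/11) = 1.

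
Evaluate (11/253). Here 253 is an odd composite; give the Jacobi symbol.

Reciprocity: 11 ≡ 3 and 253 ≡ 1 (mod 4), so (11/253) = +(253/11).
Reduce top mod 11: now compute (0/11).
Top reduces to 0: gcd > 1, so the symbol is 0.

0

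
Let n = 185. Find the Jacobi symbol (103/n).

1

Reciprocity: 103 ≡ 3 and 185 ≡ 1 (mod 4), so (103/185) = +(185/103).
Reduce top mod 103: now compute (82/103).
Pull out 2: since 103 ≡ 7 (mod 8), (2/103) = +1.
Reciprocity: 41 ≡ 1 and 103 ≡ 3 (mod 4), so (41/103) = +(103/41).
Reduce top mod 41: now compute (21/41).
Reciprocity: 21 ≡ 1 and 41 ≡ 1 (mod 4), so (21/41) = +(41/21).
Reduce top mod 21: now compute (20/21).
Pull out 2^2: since 21 ≡ 5 (mod 8), (2/21) = -1, so (2/21)^2 = +1.
Reciprocity: 5 ≡ 1 and 21 ≡ 1 (mod 4), so (5/21) = +(21/5).
Reduce top mod 5: now compute (1/5).
Reached (1/5) = 1. Collecting the sign flips along the way, the symbol is +1.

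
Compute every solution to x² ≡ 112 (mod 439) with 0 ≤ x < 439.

Since 439 ≡ 3 (mod 4), a square root of 112 is 112^((439+1)/4) = 112^110 mod 439.
Repeated squaring: 112^2≡252, 112^4≡288, 112^8≡412, 112^16≡290, 112^32≡251, 112^64≡224 (mod 439).
112^110 = 112^(64+32+8+4+2) ≡ 218 (mod 439).
Check: 218² = 47524 ≡ 112 (mod 439). The two roots are 218 and 221.

218, 221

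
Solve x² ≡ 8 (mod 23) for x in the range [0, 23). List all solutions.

10, 13

Since 23 ≡ 3 (mod 4), a square root of 8 is 8^((23+1)/4) = 8^6 mod 23.
Repeated squaring: 8^2≡18, 8^4≡2 (mod 23).
8^6 = 8^(4+2) ≡ 13 (mod 23).
Check: 13² = 169 ≡ 8 (mod 23). The two roots are 10 and 13.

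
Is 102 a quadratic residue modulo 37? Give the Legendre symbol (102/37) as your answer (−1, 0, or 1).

Euler's criterion: (102/37) ≡ 28^18 (mod 37).
28^2 ≡ 7 (mod 37)
28^4 ≡ 12 (mod 37)
28^8 ≡ 33 (mod 37)
28^16 ≡ 16 (mod 37)
28^18 = 28^(16+2) ≡ 1 (mod 37).
Result is 1, so (102/37) = 1.

1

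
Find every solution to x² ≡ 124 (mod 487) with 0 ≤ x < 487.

242, 245

Since 487 ≡ 3 (mod 4), a square root of 124 is 124^((487+1)/4) = 124^122 mod 487.
Repeated squaring: 124^2≡279, 124^4≡408, 124^8≡397, 124^16≡308, 124^32≡386, 124^64≡461 (mod 487).
124^122 = 124^(64+32+16+8+2) ≡ 242 (mod 487).
Check: 242² = 58564 ≡ 124 (mod 487). The two roots are 242 and 245.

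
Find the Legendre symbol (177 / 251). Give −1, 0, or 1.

-1

Reciprocity: 177 ≡ 1 and 251 ≡ 3 (mod 4), so (177/251) = +(251/177).
Reduce top mod 177: now compute (74/177).
Pull out 2: since 177 ≡ 1 (mod 8), (2/177) = +1.
Reciprocity: 37 ≡ 1 and 177 ≡ 1 (mod 4), so (37/177) = +(177/37).
Reduce top mod 37: now compute (29/37).
Reciprocity: 29 ≡ 1 and 37 ≡ 1 (mod 4), so (29/37) = +(37/29).
Reduce top mod 29: now compute (8/29).
Pull out 2^3: since 29 ≡ 5 (mod 8), (2/29) = -1, so (2/29)^3 = -1.
Reached (1/29) = 1. Collecting the sign flips along the way, the symbol is -1.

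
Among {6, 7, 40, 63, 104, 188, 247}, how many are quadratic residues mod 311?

6

(6/311) = +1 → QR.
(7/311) = +1 → QR.
(40/311) = +1 → QR.
(63/311) = +1 → QR.
(104/311) = +1 → QR.
(188/311) = +1 → QR.
(247/311) = -1 → non-residue.
Total quadratic residues among the 7: 6.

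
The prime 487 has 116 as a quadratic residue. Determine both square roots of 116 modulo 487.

131, 356

Since 487 ≡ 3 (mod 4), a square root of 116 is 116^((487+1)/4) = 116^122 mod 487.
Repeated squaring: 116^2≡307, 116^4≡258, 116^8≡332, 116^16≡162, 116^32≡433, 116^64≡481 (mod 487).
116^122 = 116^(64+32+16+8+2) ≡ 356 (mod 487).
Check: 356² = 126736 ≡ 116 (mod 487). The two roots are 131 and 356.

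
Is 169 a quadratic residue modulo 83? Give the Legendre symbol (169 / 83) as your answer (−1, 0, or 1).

First reduce: 169 ≡ 3 (mod 83).
Reciprocity: 3 ≡ 3 and 83 ≡ 3 (mod 4), so (3/83) = −(83/3).
Reduce top mod 3: now compute (2/3).
Pull out 2: since 3 ≡ 3 (mod 8), (2/3) = -1.
Reached (1/3) = 1. Collecting the sign flips along the way, the symbol is +1.

1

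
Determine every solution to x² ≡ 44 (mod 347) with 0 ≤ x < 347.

Since 347 ≡ 3 (mod 4), a square root of 44 is 44^((347+1)/4) = 44^87 mod 347.
Repeated squaring: 44^2≡201, 44^4≡149, 44^8≡340, 44^16≡49, 44^32≡319, 44^64≡90 (mod 347).
44^87 = 44^(64+16+4+2+1) ≡ 229 (mod 347).
Check: 229² = 52441 ≡ 44 (mod 347). The two roots are 118 and 229.

118, 229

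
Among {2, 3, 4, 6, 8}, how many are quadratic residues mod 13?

(2/13) = -1 → non-residue.
(3/13) = +1 → QR.
(4/13) = +1 → QR.
(6/13) = -1 → non-residue.
(8/13) = -1 → non-residue.
Total quadratic residues among the 5: 2.

2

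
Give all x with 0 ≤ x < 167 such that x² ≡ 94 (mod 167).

42, 125

Since 167 ≡ 3 (mod 4), a square root of 94 is 94^((167+1)/4) = 94^42 mod 167.
Repeated squaring: 94^2≡152, 94^4≡58, 94^8≡24, 94^16≡75, 94^32≡114 (mod 167).
94^42 = 94^(32+8+2) ≡ 42 (mod 167).
Check: 42² = 1764 ≡ 94 (mod 167). The two roots are 42 and 125.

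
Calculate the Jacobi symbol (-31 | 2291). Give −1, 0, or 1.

1

First reduce: -31 ≡ 2260 (mod 2291).
Pull out 2^2: since 2291 ≡ 3 (mod 8), (2/2291) = -1, so (2/2291)^2 = +1.
Reciprocity: 565 ≡ 1 and 2291 ≡ 3 (mod 4), so (565/2291) = +(2291/565).
Reduce top mod 565: now compute (31/565).
Reciprocity: 31 ≡ 3 and 565 ≡ 1 (mod 4), so (31/565) = +(565/31).
Reduce top mod 31: now compute (7/31).
Reciprocity: 7 ≡ 3 and 31 ≡ 3 (mod 4), so (7/31) = −(31/7).
Reduce top mod 7: now compute (3/7).
Reciprocity: 3 ≡ 3 and 7 ≡ 3 (mod 4), so (3/7) = −(7/3).
Reduce top mod 3: now compute (1/3).
Reached (1/3) = 1. Collecting the sign flips along the way, the symbol is +1.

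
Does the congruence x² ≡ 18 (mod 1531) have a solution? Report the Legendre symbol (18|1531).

-1

Pull out 2: since 1531 ≡ 3 (mod 8), (2/1531) = -1.
Reciprocity: 9 ≡ 1 and 1531 ≡ 3 (mod 4), so (9/1531) = +(1531/9).
Reduce top mod 9: now compute (1/9).
Reached (1/9) = 1. Collecting the sign flips along the way, the symbol is -1.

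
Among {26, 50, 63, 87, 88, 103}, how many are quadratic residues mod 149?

(26/149) = +1 → QR.
(50/149) = -1 → non-residue.
(63/149) = +1 → QR.
(87/149) = -1 → non-residue.
(88/149) = +1 → QR.
(103/149) = +1 → QR.
Total quadratic residues among the 6: 4.

4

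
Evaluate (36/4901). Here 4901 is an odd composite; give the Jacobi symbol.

Pull out 2^2: since 4901 ≡ 5 (mod 8), (2/4901) = -1, so (2/4901)^2 = +1.
Reciprocity: 9 ≡ 1 and 4901 ≡ 1 (mod 4), so (9/4901) = +(4901/9).
Reduce top mod 9: now compute (5/9).
Reciprocity: 5 ≡ 1 and 9 ≡ 1 (mod 4), so (5/9) = +(9/5).
Reduce top mod 5: now compute (4/5).
Pull out 2^2: since 5 ≡ 5 (mod 8), (2/5) = -1, so (2/5)^2 = +1.
Reached (1/5) = 1. Collecting the sign flips along the way, the symbol is +1.

1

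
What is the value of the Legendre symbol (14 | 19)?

Pull out 2: since 19 ≡ 3 (mod 8), (2/19) = -1.
Reciprocity: 7 ≡ 3 and 19 ≡ 3 (mod 4), so (7/19) = −(19/7).
Reduce top mod 7: now compute (5/7).
Reciprocity: 5 ≡ 1 and 7 ≡ 3 (mod 4), so (5/7) = +(7/5).
Reduce top mod 5: now compute (2/5).
Pull out 2: since 5 ≡ 5 (mod 8), (2/5) = -1.
Reached (1/5) = 1. Collecting the sign flips along the way, the symbol is -1.

-1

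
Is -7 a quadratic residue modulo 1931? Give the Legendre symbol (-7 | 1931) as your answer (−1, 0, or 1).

-1

First reduce: -7 ≡ 1924 (mod 1931).
Pull out 2^2: since 1931 ≡ 3 (mod 8), (2/1931) = -1, so (2/1931)^2 = +1.
Reciprocity: 481 ≡ 1 and 1931 ≡ 3 (mod 4), so (481/1931) = +(1931/481).
Reduce top mod 481: now compute (7/481).
Reciprocity: 7 ≡ 3 and 481 ≡ 1 (mod 4), so (7/481) = +(481/7).
Reduce top mod 7: now compute (5/7).
Reciprocity: 5 ≡ 1 and 7 ≡ 3 (mod 4), so (5/7) = +(7/5).
Reduce top mod 5: now compute (2/5).
Pull out 2: since 5 ≡ 5 (mod 8), (2/5) = -1.
Reached (1/5) = 1. Collecting the sign flips along the way, the symbol is -1.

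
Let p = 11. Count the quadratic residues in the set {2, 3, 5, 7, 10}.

(2/11) = -1 → non-residue.
(3/11) = +1 → QR.
(5/11) = +1 → QR.
(7/11) = -1 → non-residue.
(10/11) = -1 → non-residue.
Total quadratic residues among the 5: 2.

2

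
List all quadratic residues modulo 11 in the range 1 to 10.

Square k = 1,…,5 (k and 11−k give the same square):
1²=1, 2²=4, 3²=9, 4²≡5, 5²≡3 (mod 11).
So the quadratic residues mod 11 are {1, 3, 4, 5, 9}.

1 3 4 5 9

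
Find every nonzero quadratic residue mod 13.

Square k = 1,…,6 (k and 13−k give the same square):
1²=1, 2²=4, 3²=9, 4²≡3, 5²≡12, 6²≡10 (mod 13).
So the quadratic residues mod 13 are {1, 3, 4, 9, 10, 12}.

1 3 4 9 10 12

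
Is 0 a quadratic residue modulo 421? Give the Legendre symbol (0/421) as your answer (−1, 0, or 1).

Top reduces to 0: gcd > 1, so the symbol is 0.

0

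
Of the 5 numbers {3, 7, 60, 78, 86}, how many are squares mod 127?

(3/127) = -1 → non-residue.
(7/127) = -1 → non-residue.
(60/127) = +1 → QR.
(78/127) = -1 → non-residue.
(86/127) = -1 → non-residue.
Total quadratic residues among the 5: 1.

1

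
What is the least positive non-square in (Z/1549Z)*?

(2/1549) = −1, so 2 is the smallest positive non-residue mod 1549.

2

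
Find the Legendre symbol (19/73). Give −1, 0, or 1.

1

Reciprocity: 19 ≡ 3 and 73 ≡ 1 (mod 4), so (19/73) = +(73/19).
Reduce top mod 19: now compute (16/19).
Pull out 2^4: since 19 ≡ 3 (mod 8), (2/19) = -1, so (2/19)^4 = +1.
Reached (1/19) = 1. Collecting the sign flips along the way, the symbol is +1.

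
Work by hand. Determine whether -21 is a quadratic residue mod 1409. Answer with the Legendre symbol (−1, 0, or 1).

First reduce: -21 ≡ 1388 (mod 1409).
Pull out 2^2: since 1409 ≡ 1 (mod 8), (2/1409) = +1, so (2/1409)^2 = +1.
Reciprocity: 347 ≡ 3 and 1409 ≡ 1 (mod 4), so (347/1409) = +(1409/347).
Reduce top mod 347: now compute (21/347).
Reciprocity: 21 ≡ 1 and 347 ≡ 3 (mod 4), so (21/347) = +(347/21).
Reduce top mod 21: now compute (11/21).
Reciprocity: 11 ≡ 3 and 21 ≡ 1 (mod 4), so (11/21) = +(21/11).
Reduce top mod 11: now compute (10/11).
Pull out 2: since 11 ≡ 3 (mod 8), (2/11) = -1.
Reciprocity: 5 ≡ 1 and 11 ≡ 3 (mod 4), so (5/11) = +(11/5).
Reduce top mod 5: now compute (1/5).
Reached (1/5) = 1. Collecting the sign flips along the way, the symbol is -1.

-1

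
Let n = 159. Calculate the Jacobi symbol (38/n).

-1

Pull out 2: since 159 ≡ 7 (mod 8), (2/159) = +1.
Reciprocity: 19 ≡ 3 and 159 ≡ 3 (mod 4), so (19/159) = −(159/19).
Reduce top mod 19: now compute (7/19).
Reciprocity: 7 ≡ 3 and 19 ≡ 3 (mod 4), so (7/19) = −(19/7).
Reduce top mod 7: now compute (5/7).
Reciprocity: 5 ≡ 1 and 7 ≡ 3 (mod 4), so (5/7) = +(7/5).
Reduce top mod 5: now compute (2/5).
Pull out 2: since 5 ≡ 5 (mod 8), (2/5) = -1.
Reached (1/5) = 1. Collecting the sign flips along the way, the symbol is -1.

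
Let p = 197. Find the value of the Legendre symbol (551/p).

First reduce: 551 ≡ 157 (mod 197).
Reciprocity: 157 ≡ 1 and 197 ≡ 1 (mod 4), so (157/197) = +(197/157).
Reduce top mod 157: now compute (40/157).
Pull out 2^3: since 157 ≡ 5 (mod 8), (2/157) = -1, so (2/157)^3 = -1.
Reciprocity: 5 ≡ 1 and 157 ≡ 1 (mod 4), so (5/157) = +(157/5).
Reduce top mod 5: now compute (2/5).
Pull out 2: since 5 ≡ 5 (mod 8), (2/5) = -1.
Reached (1/5) = 1. Collecting the sign flips along the way, the symbol is +1.

1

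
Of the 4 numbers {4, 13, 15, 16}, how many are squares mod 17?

(4/17) = +1 → QR.
(13/17) = +1 → QR.
(15/17) = +1 → QR.
(16/17) = +1 → QR.
Total quadratic residues among the 4: 4.

4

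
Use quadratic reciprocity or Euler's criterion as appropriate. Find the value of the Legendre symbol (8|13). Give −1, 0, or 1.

-1

Pull out 2^3: since 13 ≡ 5 (mod 8), (2/13) = -1, so (2/13)^3 = -1.
Reached (1/13) = 1. Collecting the sign flips along the way, the symbol is -1.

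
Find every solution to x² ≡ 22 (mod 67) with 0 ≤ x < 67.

25, 42

Since 67 ≡ 3 (mod 4), a square root of 22 is 22^((67+1)/4) = 22^17 mod 67.
Repeated squaring: 22^2≡15, 22^4≡24, 22^8≡40, 22^16≡59 (mod 67).
22^17 = 22^(16+1) ≡ 25 (mod 67).
Check: 25² = 625 ≡ 22 (mod 67). The two roots are 25 and 42.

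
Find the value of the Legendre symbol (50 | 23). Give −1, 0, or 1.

First reduce: 50 ≡ 4 (mod 23).
Pull out 2^2: since 23 ≡ 7 (mod 8), (2/23) = +1, so (2/23)^2 = +1.
Reached (1/23) = 1. Collecting the sign flips along the way, the symbol is +1.

1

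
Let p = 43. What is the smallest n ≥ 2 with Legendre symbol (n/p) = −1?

(2/43) = −1, so 2 is the smallest positive non-residue mod 43.

2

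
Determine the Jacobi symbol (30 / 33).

0

Pull out 2: since 33 ≡ 1 (mod 8), (2/33) = +1.
Reciprocity: 15 ≡ 3 and 33 ≡ 1 (mod 4), so (15/33) = +(33/15).
Reduce top mod 15: now compute (3/15).
Reciprocity: 3 ≡ 3 and 15 ≡ 3 (mod 4), so (3/15) = −(15/3).
Reduce top mod 3: now compute (0/3).
Top reduces to 0: gcd > 1, so the symbol is 0.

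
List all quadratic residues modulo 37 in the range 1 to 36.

Square k = 1,…,18 (k and 37−k give the same square):
1²=1, 2²=4, 3²=9, 4²=16, 5²=25, 6²=36, 7²≡12, 8²≡27, 9²≡7, 10²≡26, 11²≡10, 12²≡33, 13²≡21, 14²≡11, 15²≡3, 16²≡34, 17²≡30, 18²≡28 (mod 37).
So the quadratic residues mod 37 are {1, 3, 4, 7, 9, 10, 11, 12, 16, 21, 25, 26, 27, 28, 30, 33, 34, 36}.

1 3 4 7 9 10 11 12 16 21 25 26 27 28 30 33 34 36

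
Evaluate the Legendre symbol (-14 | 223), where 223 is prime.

Euler's criterion: (-14/223) ≡ 209^111 (mod 223).
209^2 ≡ 196 (mod 223)
209^4 ≡ 60 (mod 223)
209^8 ≡ 32 (mod 223)
209^16 ≡ 132 (mod 223)
209^32 ≡ 30 (mod 223)
209^64 ≡ 8 (mod 223)
209^111 = 209^(64+32+8+4+2+1) ≡ 222 (mod 223).
Result is 222 ≡ −1, so (-14/223) = −1.

-1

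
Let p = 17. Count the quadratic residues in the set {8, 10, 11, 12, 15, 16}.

(8/17) = +1 → QR.
(10/17) = -1 → non-residue.
(11/17) = -1 → non-residue.
(12/17) = -1 → non-residue.
(15/17) = +1 → QR.
(16/17) = +1 → QR.
Total quadratic residues among the 6: 3.

3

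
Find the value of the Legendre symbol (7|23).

Reciprocity: 7 ≡ 3 and 23 ≡ 3 (mod 4), so (7/23) = −(23/7).
Reduce top mod 7: now compute (2/7).
Pull out 2: since 7 ≡ 7 (mod 8), (2/7) = +1.
Reached (1/7) = 1. Collecting the sign flips along the way, the symbol is -1.

-1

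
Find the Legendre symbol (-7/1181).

First reduce: -7 ≡ 1174 (mod 1181).
Pull out 2: since 1181 ≡ 5 (mod 8), (2/1181) = -1.
Reciprocity: 587 ≡ 3 and 1181 ≡ 1 (mod 4), so (587/1181) = +(1181/587).
Reduce top mod 587: now compute (7/587).
Reciprocity: 7 ≡ 3 and 587 ≡ 3 (mod 4), so (7/587) = −(587/7).
Reduce top mod 7: now compute (6/7).
Pull out 2: since 7 ≡ 7 (mod 8), (2/7) = +1.
Reciprocity: 3 ≡ 3 and 7 ≡ 3 (mod 4), so (3/7) = −(7/3).
Reduce top mod 3: now compute (1/3).
Reached (1/3) = 1. Collecting the sign flips along the way, the symbol is -1.

-1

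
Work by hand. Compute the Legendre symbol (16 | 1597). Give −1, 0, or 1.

1

Pull out 2^4: since 1597 ≡ 5 (mod 8), (2/1597) = -1, so (2/1597)^4 = +1.
Reached (1/1597) = 1. Collecting the sign flips along the way, the symbol is +1.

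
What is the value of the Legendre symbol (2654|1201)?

First reduce: 2654 ≡ 252 (mod 1201).
Pull out 2^2: since 1201 ≡ 1 (mod 8), (2/1201) = +1, so (2/1201)^2 = +1.
Reciprocity: 63 ≡ 3 and 1201 ≡ 1 (mod 4), so (63/1201) = +(1201/63).
Reduce top mod 63: now compute (4/63).
Pull out 2^2: since 63 ≡ 7 (mod 8), (2/63) = +1, so (2/63)^2 = +1.
Reached (1/63) = 1. Collecting the sign flips along the way, the symbol is +1.

1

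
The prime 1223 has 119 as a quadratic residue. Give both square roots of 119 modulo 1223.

Since 1223 ≡ 3 (mod 4), a square root of 119 is 119^((1223+1)/4) = 119^306 mod 1223.
Repeated squaring: 119^2≡708, 119^4≡1057, 119^8≡650, 119^16≡565, 119^32≡22, 119^64≡484, 119^128≡663, 119^256≡512 (mod 1223).
119^306 = 119^(256+32+16+2) ≡ 983 (mod 1223).
Check: 983² = 966289 ≡ 119 (mod 1223). The two roots are 240 and 983.

240, 983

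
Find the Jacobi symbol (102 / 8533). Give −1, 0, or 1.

-1

Pull out 2: since 8533 ≡ 5 (mod 8), (2/8533) = -1.
Reciprocity: 51 ≡ 3 and 8533 ≡ 1 (mod 4), so (51/8533) = +(8533/51).
Reduce top mod 51: now compute (16/51).
Pull out 2^4: since 51 ≡ 3 (mod 8), (2/51) = -1, so (2/51)^4 = +1.
Reached (1/51) = 1. Collecting the sign flips along the way, the symbol is -1.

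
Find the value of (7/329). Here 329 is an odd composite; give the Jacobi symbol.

0

Reciprocity: 7 ≡ 3 and 329 ≡ 1 (mod 4), so (7/329) = +(329/7).
Reduce top mod 7: now compute (0/7).
Top reduces to 0: gcd > 1, so the symbol is 0.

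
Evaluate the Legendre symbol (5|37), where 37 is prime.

Reciprocity: 5 ≡ 1 and 37 ≡ 1 (mod 4), so (5/37) = +(37/5).
Reduce top mod 5: now compute (2/5).
Pull out 2: since 5 ≡ 5 (mod 8), (2/5) = -1.
Reached (1/5) = 1. Collecting the sign flips along the way, the symbol is -1.

-1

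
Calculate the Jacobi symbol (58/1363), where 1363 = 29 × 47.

Pull out 2: since 1363 ≡ 3 (mod 8), (2/1363) = -1.
Reciprocity: 29 ≡ 1 and 1363 ≡ 3 (mod 4), so (29/1363) = +(1363/29).
Reduce top mod 29: now compute (0/29).
Top reduces to 0: gcd > 1, so the symbol is 0.

0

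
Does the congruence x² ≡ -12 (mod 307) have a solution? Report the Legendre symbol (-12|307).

First reduce: -12 ≡ 295 (mod 307).
Reciprocity: 295 ≡ 3 and 307 ≡ 3 (mod 4), so (295/307) = −(307/295).
Reduce top mod 295: now compute (12/295).
Pull out 2^2: since 295 ≡ 7 (mod 8), (2/295) = +1, so (2/295)^2 = +1.
Reciprocity: 3 ≡ 3 and 295 ≡ 3 (mod 4), so (3/295) = −(295/3).
Reduce top mod 3: now compute (1/3).
Reached (1/3) = 1. Collecting the sign flips along the way, the symbol is +1.

1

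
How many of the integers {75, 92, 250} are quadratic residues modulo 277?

(75/277) = +1 → QR.
(92/277) = +1 → QR.
(250/277) = +1 → QR.
Total quadratic residues among the 3: 3.

3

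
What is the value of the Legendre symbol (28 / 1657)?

Pull out 2^2: since 1657 ≡ 1 (mod 8), (2/1657) = +1, so (2/1657)^2 = +1.
Reciprocity: 7 ≡ 3 and 1657 ≡ 1 (mod 4), so (7/1657) = +(1657/7).
Reduce top mod 7: now compute (5/7).
Reciprocity: 5 ≡ 1 and 7 ≡ 3 (mod 4), so (5/7) = +(7/5).
Reduce top mod 5: now compute (2/5).
Pull out 2: since 5 ≡ 5 (mod 8), (2/5) = -1.
Reached (1/5) = 1. Collecting the sign flips along the way, the symbol is -1.

-1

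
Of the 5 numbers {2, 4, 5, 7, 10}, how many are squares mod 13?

2

(2/13) = -1 → non-residue.
(4/13) = +1 → QR.
(5/13) = -1 → non-residue.
(7/13) = -1 → non-residue.
(10/13) = +1 → QR.
Total quadratic residues among the 5: 2.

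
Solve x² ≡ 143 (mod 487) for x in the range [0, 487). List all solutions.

Since 487 ≡ 3 (mod 4), a square root of 143 is 143^((487+1)/4) = 143^122 mod 487.
Repeated squaring: 143^2≡482, 143^4≡25, 143^8≡138, 143^16≡51, 143^32≡166, 143^64≡284 (mod 487).
143^122 = 143^(64+32+16+8+2) ≡ 282 (mod 487).
Check: 282² = 79524 ≡ 143 (mod 487). The two roots are 205 and 282.

205, 282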